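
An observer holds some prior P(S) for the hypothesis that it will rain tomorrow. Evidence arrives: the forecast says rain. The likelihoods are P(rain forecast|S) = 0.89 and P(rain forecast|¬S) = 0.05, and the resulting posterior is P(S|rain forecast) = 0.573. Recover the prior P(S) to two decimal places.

P(S) = 0.07

Bayes' rule in odds form gives O(S|E) = O(S)·[P(E|S)/P(E|¬S)], hence O(S) = O(S|E)/LR.
Posterior odds = 0.573/(1−0.573) = 1.3419. LR = 0.89/0.05 = 17.8000.
Prior odds = 1.3419/17.8000 = 0.0754, so P(S) = 0.0754/(1+0.0754) ≈ 0.07.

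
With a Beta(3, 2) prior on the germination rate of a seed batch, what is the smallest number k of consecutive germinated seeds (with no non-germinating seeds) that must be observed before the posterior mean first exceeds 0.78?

k = 5

After k germinated seeds and 0 non-germinating seeds the posterior is Beta(3+k, 2), with mean (3+k)/(3+2+k).
Set (3+k)/(5+k) > 0.78 and solve: k > (0.78·5 − 3)/(1 − 0.78) = 4.091.
The smallest integer exceeding 4.091 is 5.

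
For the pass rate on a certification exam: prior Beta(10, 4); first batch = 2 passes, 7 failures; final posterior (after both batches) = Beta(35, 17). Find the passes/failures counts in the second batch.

23 passes and 6 failures

Because Beta–binomial updating is additive in the counts, the combined data contributed (α_post−α_prior, β_post−β_prior) successes and failures.
Total across both batches: 35−10=25 passes, 17−4=13 failures.
Subtract the first batch: 25−2=23 passes and 13−7=6 failures.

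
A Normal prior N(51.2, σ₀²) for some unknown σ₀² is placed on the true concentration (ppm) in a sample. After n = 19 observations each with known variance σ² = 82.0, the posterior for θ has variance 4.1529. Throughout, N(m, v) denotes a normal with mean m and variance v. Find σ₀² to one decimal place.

σ₀² = 110.0

Posterior precision equals prior precision plus data precision: 1/σ_n² = 1/σ₀² + n/σ².
So 1/σ₀² = 1/4.1529 − 19/82.0 = 0.240796 − 0.231707 = 0.009089.
Hence σ₀² = 1/0.009089 ≈ 110.0.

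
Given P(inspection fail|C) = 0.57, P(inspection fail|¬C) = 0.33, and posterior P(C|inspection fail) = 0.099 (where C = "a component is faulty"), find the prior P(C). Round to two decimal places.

Bayes' rule in odds form gives O(C|E) = O(C)·[P(E|C)/P(E|¬C)], hence O(C) = O(C|E)/LR.
Posterior odds = 0.099/(1−0.099) = 0.1099. LR = 0.57/0.33 = 1.7273.
Prior odds = 0.1099/1.7273 = 0.0636, so P(C) = 0.0636/(1+0.0636) ≈ 0.06.

P(C) = 0.06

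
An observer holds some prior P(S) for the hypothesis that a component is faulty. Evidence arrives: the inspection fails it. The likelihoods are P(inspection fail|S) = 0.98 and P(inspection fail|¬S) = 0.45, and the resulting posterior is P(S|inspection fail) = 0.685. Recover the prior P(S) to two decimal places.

In odds form, posterior odds = prior odds × likelihood ratio, so prior odds = posterior odds ÷ LR.
Posterior odds = 0.685/(1−0.685) = 2.1746. LR = 0.98/0.45 = 2.1778.
Prior odds = 2.1746/2.1778 = 0.9985, so P(S) = 0.9985/(1+0.9985) ≈ 0.50.

P(S) = 0.50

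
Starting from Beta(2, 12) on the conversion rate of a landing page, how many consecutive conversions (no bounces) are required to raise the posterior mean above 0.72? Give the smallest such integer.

After k conversions and 0 bounces the posterior is Beta(2+k, 12), with mean (2+k)/(2+12+k).
Set (2+k)/(14+k) > 0.72 and solve: k > (0.72·14 − 2)/(1 − 0.72) = 28.857.
The smallest integer exceeding 28.857 is 29, and checking k=29: (31)/(43) = 0.7209 > 0.72.

k = 29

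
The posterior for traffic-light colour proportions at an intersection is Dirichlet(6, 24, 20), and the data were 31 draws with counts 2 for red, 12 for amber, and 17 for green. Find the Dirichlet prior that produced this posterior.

Dirichlet(4, 12, 3)

For a Dirichlet(α) prior with multinomial counts c, the posterior is Dirichlet(α + c) componentwise.
Subtract each count from the matching posterior parameter: 6−2=4, 24−12=12, 20−17=3.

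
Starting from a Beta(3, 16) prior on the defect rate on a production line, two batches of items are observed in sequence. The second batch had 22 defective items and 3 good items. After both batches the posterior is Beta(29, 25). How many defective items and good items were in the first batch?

Because Beta–binomial updating is additive in the counts, the combined data contributed (α_post−α_prior, β_post−β_prior) successes and failures.
Total across both batches: 29−3=26 defective items, 25−16=9 good items.
Subtract the second batch: 26−22=4 defective items and 9−3=6 good items.

4 defective items and 6 good items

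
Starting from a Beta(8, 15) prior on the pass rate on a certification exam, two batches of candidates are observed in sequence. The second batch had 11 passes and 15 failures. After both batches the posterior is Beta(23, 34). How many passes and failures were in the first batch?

4 passes and 4 failures

Sequential conjugate updates are equivalent to a single update on the pooled data, so total successes = posterior α − prior α and total failures = posterior β − prior β.
Total across both batches: 23−8=15 passes, 34−15=19 failures.
Subtract the second batch: 15−11=4 passes and 19−15=4 failures.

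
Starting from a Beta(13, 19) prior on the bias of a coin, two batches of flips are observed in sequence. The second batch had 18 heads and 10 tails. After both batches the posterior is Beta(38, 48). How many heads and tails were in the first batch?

Because Beta–binomial updating is additive in the counts, the combined data contributed (α_post−α_prior, β_post−β_prior) successes and failures.
Total across both batches: 38−13=25 heads, 48−19=29 tails.
Subtract the second batch: 25−18=7 heads and 29−10=19 tails.

7 heads and 19 tails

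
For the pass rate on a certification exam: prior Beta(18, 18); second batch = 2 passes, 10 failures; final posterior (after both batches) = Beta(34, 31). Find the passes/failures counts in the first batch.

Because Beta–binomial updating is additive in the counts, the combined data contributed (α_post−α_prior, β_post−β_prior) successes and failures.
Total across both batches: 34−18=16 passes, 31−18=13 failures.
Subtract the second batch: 16−2=14 passes and 13−10=3 failures.

14 passes and 3 failures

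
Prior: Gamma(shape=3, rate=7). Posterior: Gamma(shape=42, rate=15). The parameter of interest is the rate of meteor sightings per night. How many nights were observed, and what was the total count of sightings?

n = 8 nights with total 39 sightings

Gamma–Poisson conjugacy: posterior shape = α + Σxᵢ, posterior rate = β + n.
Matching: Σxᵢ = 42 − 3 = 39 and n = 15 − 7 = 8.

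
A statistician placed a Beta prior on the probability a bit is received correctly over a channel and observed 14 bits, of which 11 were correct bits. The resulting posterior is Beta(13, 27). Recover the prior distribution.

Beta is conjugate to the binomial likelihood: posterior = Beta(a+s, b+f).
So a = 13 − 11 = 2 and b = 27 − 3 = 24.

Beta(2, 24)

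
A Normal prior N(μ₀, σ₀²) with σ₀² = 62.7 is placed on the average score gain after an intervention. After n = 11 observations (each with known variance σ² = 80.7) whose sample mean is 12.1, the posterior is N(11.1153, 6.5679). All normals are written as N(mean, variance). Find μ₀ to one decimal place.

μ₀ = 2.7

The posterior mean is a precision-weighted average: μ_n = (τ₀μ₀ + τ_data·x̄)/(τ₀+τ_data), with τ₀=1/σ₀² and τ_data=n/σ².
Here τ₀ = 1/62.7 = 0.015949 and τ_data = 11/80.7 = 0.136307, so τ_n = 0.152256.
Rearranging for μ₀: μ₀ = (μ_n·τ_n − τ_data·x̄)/τ₀ = (11.1153·0.152256 − 0.136307·12.1) / 0.015949 = 0.043056/0.015949 ≈ 2.7.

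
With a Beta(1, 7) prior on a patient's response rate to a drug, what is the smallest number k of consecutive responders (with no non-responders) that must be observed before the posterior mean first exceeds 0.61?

k = 10

After k responders and 0 non-responders the posterior is Beta(1+k, 7), with mean (1+k)/(1+7+k).
Set (1+k)/(8+k) > 0.61 and solve: k > (0.61·8 − 1)/(1 − 0.61) = 9.949.
The smallest integer exceeding 9.949 is 10, and checking k=10: (11)/(18) = 0.6111 > 0.61.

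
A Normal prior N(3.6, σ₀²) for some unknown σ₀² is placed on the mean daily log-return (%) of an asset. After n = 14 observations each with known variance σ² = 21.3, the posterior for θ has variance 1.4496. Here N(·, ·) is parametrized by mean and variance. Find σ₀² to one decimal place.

Posterior precision equals prior precision plus data precision: 1/σ_n² = 1/σ₀² + n/σ².
So 1/σ₀² = 1/1.4496 − 14/21.3 = 0.689845 − 0.657277 = 0.032568.
Hence σ₀² = 1/0.032568 ≈ 30.7.

σ₀² = 30.7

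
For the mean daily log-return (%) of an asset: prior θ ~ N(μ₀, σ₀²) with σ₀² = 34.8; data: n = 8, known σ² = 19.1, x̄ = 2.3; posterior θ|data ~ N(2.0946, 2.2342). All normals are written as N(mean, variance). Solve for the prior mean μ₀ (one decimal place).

μ₀ = -0.9

The posterior mean is a precision-weighted average: μ_n = (τ₀μ₀ + τ_data·x̄)/(τ₀+τ_data), with τ₀=1/σ₀² and τ_data=n/σ².
Here τ₀ = 1/34.8 = 0.028736 and τ_data = 8/19.1 = 0.418848, so τ_n = 0.447584.
Rearranging for μ₀: μ₀ = (μ_n·τ_n − τ_data·x̄)/τ₀ = (2.0946·0.447584 − 0.418848·2.3) / 0.028736 = -0.025841/0.028736 ≈ -0.9.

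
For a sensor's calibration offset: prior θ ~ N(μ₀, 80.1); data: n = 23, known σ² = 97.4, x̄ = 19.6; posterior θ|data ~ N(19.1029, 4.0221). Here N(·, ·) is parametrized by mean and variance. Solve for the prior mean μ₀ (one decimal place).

μ₀ = 9.7

With known observation variance, the Normal–Normal posterior has precision τ_n = τ₀ + n/σ² and mean μ_n = (τ₀μ₀ + (n/σ²)x̄)/τ_n.
Here τ₀ = 1/80.1 = 0.012484 and τ_data = 23/97.4 = 0.236140, so τ_n = 0.248624.
Rearranging for μ₀: μ₀ = (μ_n·τ_n − τ_data·x̄)/τ₀ = (19.1029·0.248624 − 0.236140·19.6) / 0.012484 = 0.121095/0.012484 ≈ 9.7.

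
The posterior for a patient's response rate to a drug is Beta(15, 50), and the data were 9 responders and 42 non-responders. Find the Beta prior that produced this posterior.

Beta(6, 8)

Beta is conjugate to the binomial likelihood: posterior = Beta(a+s, b+f).
Subtract the data counts: 15−9=6, 50−42=8.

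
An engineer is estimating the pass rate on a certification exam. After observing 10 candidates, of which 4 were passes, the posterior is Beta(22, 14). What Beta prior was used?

Beta(18, 8)

Under Beta–binomial conjugacy the posterior parameters are (α+s, β+f).
Subtract the data counts: 22−4=18, 14−6=8.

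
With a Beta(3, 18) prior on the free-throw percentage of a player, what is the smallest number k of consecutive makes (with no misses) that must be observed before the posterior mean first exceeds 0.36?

After k makes and 0 misses the posterior is Beta(3+k, 18), with mean (3+k)/(3+18+k).
Set (3+k)/(21+k) > 0.36 and solve: k > (0.36·21 − 3)/(1 − 0.36) = 7.125.
The smallest integer exceeding 7.125 is 8, and checking k=8: (11)/(29) = 0.3793 > 0.36.

k = 8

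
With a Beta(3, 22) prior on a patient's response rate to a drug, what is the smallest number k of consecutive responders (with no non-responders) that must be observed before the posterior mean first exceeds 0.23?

k = 4

After k responders and 0 non-responders the posterior is Beta(3+k, 22), with mean (3+k)/(3+22+k).
Set (3+k)/(25+k) > 0.23 and solve: k > (0.23·25 − 3)/(1 − 0.23) = 3.571.
The smallest integer exceeding 3.571 is 4.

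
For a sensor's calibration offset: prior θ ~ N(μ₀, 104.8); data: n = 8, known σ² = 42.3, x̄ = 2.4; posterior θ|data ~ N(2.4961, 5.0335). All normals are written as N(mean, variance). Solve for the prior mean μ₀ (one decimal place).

μ₀ = 4.4

With known observation variance, the Normal–Normal posterior has precision τ_n = τ₀ + n/σ² and mean μ_n = (τ₀μ₀ + (n/σ²)x̄)/τ_n.
Here τ₀ = 1/104.8 = 0.009542 and τ_data = 8/42.3 = 0.189125, so τ_n = 0.198667.
Rearranging for μ₀: μ₀ = (μ_n·τ_n − τ_data·x̄)/τ₀ = (2.4961·0.198667 − 0.189125·2.4) / 0.009542 = 0.041993/0.009542 ≈ 4.4.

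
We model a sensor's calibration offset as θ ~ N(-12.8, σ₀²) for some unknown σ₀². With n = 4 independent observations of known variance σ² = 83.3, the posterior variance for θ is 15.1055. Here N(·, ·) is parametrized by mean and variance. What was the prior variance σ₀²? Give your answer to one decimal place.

Posterior precision equals prior precision plus data precision: 1/σ_n² = 1/σ₀² + n/σ².
So 1/σ₀² = 1/15.1055 − 4/83.3 = 0.066201 − 0.048019 = 0.018182.
Hence σ₀² = 1/0.018182 ≈ 55.0.

σ₀² = 55.0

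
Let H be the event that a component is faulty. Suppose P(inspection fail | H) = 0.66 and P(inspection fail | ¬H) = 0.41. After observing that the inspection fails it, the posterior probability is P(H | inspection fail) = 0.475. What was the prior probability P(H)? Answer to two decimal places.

In odds form, posterior odds = prior odds × likelihood ratio, so prior odds = posterior odds ÷ LR.
Posterior odds = 0.475/(1−0.475) = 0.9048. LR = 0.66/0.41 = 1.6098.
Prior odds = 0.9048/1.6098 = 0.5621, so P(H) = 0.5621/(1+0.5621) ≈ 0.36.

P(H) = 0.36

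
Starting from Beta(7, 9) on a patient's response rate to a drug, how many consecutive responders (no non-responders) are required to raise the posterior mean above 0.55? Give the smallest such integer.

After k responders and 0 non-responders the posterior is Beta(7+k, 9), with mean (7+k)/(7+9+k).
Set (7+k)/(16+k) > 0.55 and solve: k > (0.55·16 − 7)/(1 − 0.55) = 4.000.
The smallest integer exceeding 4.000 is 5.

k = 5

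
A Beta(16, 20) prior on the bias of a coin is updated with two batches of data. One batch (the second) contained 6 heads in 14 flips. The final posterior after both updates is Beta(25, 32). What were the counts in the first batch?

Because Beta–binomial updating is additive in the counts, the combined data contributed (α_post−α_prior, β_post−β_prior) successes and failures.
Total across both batches: 25−16=9 heads, 32−20=12 tails.
Subtract the second batch: 9−6=3 heads and 12−8=4 tails.

3 heads and 4 tails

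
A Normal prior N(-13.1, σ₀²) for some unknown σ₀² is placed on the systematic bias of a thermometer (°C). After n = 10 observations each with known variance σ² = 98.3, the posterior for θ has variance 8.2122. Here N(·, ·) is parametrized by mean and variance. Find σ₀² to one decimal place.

σ₀² = 49.9

Posterior precision equals prior precision plus data precision: 1/σ_n² = 1/σ₀² + n/σ².
So 1/σ₀² = 1/8.2122 − 10/98.3 = 0.121770 − 0.101729 = 0.020041.
Hence σ₀² = 1/0.020041 ≈ 49.9.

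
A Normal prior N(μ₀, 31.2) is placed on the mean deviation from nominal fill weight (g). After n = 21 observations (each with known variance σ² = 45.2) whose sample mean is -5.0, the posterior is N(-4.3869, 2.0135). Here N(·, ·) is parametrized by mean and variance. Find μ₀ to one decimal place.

μ₀ = 4.5

The posterior mean is a precision-weighted average: μ_n = (τ₀μ₀ + τ_data·x̄)/(τ₀+τ_data), with τ₀=1/σ₀² and τ_data=n/σ².
Here τ₀ = 1/31.2 = 0.032051 and τ_data = 21/45.2 = 0.464602, so τ_n = 0.496653.
Rearranging for μ₀: μ₀ = (μ_n·τ_n − τ_data·x̄)/τ₀ = (-4.3869·0.496653 − 0.464602·-5.0) / 0.032051 = 0.144243/0.032051 ≈ 4.5.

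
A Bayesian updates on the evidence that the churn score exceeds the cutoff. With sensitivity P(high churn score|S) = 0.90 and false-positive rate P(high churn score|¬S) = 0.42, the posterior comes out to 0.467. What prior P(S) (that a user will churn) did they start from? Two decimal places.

P(S) = 0.29

Bayes' rule in odds form gives O(S|E) = O(S)·[P(E|S)/P(E|¬S)], hence O(S) = O(S|E)/LR.
Posterior odds = 0.467/(1−0.467) = 0.8762. LR = 0.90/0.42 = 2.1429.
Prior odds = 0.8762/2.1429 = 0.4089, so P(S) = 0.4089/(1+0.4089) ≈ 0.29.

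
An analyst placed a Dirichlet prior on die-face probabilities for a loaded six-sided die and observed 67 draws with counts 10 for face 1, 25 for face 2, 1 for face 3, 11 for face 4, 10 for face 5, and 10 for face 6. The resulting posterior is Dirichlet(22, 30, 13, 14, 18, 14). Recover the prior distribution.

For a Dirichlet(α) prior with multinomial counts c, the posterior is Dirichlet(α + c) componentwise.
Subtract each count from the matching posterior parameter: 22−10=12, 30−25=5, 13−1=12, 14−11=3, 18−10=8, 14−10=4.

Dirichlet(12, 5, 12, 3, 8, 4)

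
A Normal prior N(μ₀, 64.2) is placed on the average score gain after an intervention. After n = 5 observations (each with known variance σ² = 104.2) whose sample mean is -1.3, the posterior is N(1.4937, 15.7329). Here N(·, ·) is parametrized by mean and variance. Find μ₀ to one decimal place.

With known observation variance, the Normal–Normal posterior has precision τ_n = τ₀ + n/σ² and mean μ_n = (τ₀μ₀ + (n/σ²)x̄)/τ_n.
Here τ₀ = 1/64.2 = 0.015576 and τ_data = 5/104.2 = 0.047985, so τ_n = 0.063561.
Rearranging for μ₀: μ₀ = (μ_n·τ_n − τ_data·x̄)/τ₀ = (1.4937·0.063561 − 0.047985·-1.3) / 0.015576 = 0.157322/0.015576 ≈ 10.1.

μ₀ = 10.1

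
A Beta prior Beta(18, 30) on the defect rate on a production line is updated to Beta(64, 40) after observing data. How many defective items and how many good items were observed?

46 defective items and 10 good items

Under Beta–binomial conjugacy the posterior parameters are (a+s, b+f).
Match parameters: s=64−18=46, f=40−30=10.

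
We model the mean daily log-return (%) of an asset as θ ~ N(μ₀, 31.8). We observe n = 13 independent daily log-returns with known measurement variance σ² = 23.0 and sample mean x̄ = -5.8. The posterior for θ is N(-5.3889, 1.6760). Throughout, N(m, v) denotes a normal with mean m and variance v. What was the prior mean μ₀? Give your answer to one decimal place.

The posterior mean is a precision-weighted average: μ_n = (τ₀μ₀ + τ_data·x̄)/(τ₀+τ_data), with τ₀=1/σ₀² and τ_data=n/σ².
Here τ₀ = 1/31.8 = 0.031447 and τ_data = 13/23.0 = 0.565217, so τ_n = 0.596664.
Rearranging for μ₀: μ₀ = (μ_n·τ_n − τ_data·x̄)/τ₀ = (-5.3889·0.596664 − 0.565217·-5.8) / 0.031447 = 0.062896/0.031447 ≈ 2.0.

μ₀ = 2.0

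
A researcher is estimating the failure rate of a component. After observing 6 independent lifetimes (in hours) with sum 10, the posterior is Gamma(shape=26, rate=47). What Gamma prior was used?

Gamma(shape=20, rate=37)

For an exponential likelihood with a Gamma(α, β) prior on the rate, n observations with total T give posterior Gamma(α+n, β+T).
So α = 26 − 6 = 20 and β = 47 − 10 = 37.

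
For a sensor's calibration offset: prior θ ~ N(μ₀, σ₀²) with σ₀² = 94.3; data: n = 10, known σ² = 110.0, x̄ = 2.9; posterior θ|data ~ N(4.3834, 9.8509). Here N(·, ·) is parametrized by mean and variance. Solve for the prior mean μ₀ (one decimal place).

μ₀ = 17.1

With known observation variance, the Normal–Normal posterior has precision τ_n = τ₀ + n/σ² and mean μ_n = (τ₀μ₀ + (n/σ²)x̄)/τ_n.
Here τ₀ = 1/94.3 = 0.010604 and τ_data = 10/110.0 = 0.090909, so τ_n = 0.101513.
Rearranging for μ₀: μ₀ = (μ_n·τ_n − τ_data·x̄)/τ₀ = (4.3834·0.101513 − 0.090909·2.9) / 0.010604 = 0.181336/0.010604 ≈ 17.1.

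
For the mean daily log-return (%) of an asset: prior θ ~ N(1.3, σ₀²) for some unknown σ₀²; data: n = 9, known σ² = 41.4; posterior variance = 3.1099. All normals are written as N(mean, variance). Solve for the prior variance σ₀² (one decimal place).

σ₀² = 9.6

Posterior precision equals prior precision plus data precision: 1/σ_n² = 1/σ₀² + n/σ².
So 1/σ₀² = 1/3.1099 − 9/41.4 = 0.321554 − 0.217391 = 0.104163.
Hence σ₀² = 1/0.104163 ≈ 9.6.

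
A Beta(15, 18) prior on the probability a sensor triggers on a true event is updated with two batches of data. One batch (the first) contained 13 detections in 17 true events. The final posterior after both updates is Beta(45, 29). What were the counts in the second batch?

17 detections and 7 misses

Because Beta–binomial updating is additive in the counts, the combined data contributed (α_post−α_prior, β_post−β_prior) successes and failures.
Total across both batches: 45−15=30 detections, 29−18=11 misses.
Subtract the first batch: 30−13=17 detections and 11−4=7 misses.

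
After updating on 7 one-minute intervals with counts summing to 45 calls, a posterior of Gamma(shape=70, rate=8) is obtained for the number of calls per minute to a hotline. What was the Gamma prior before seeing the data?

Gamma–Poisson conjugacy: posterior shape = α + Σxᵢ, posterior rate = β + n.
So α = 70 − 45 = 25 and β = 8 − 7 = 1.

Gamma(shape=25, rate=1)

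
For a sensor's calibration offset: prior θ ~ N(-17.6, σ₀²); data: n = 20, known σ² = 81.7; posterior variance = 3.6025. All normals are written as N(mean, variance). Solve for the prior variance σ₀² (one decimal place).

Posterior precision equals prior precision plus data precision: 1/σ_n² = 1/σ₀² + n/σ².
So 1/σ₀² = 1/3.6025 − 20/81.7 = 0.277585 − 0.244798 = 0.032787.
Hence σ₀² = 1/0.032787 ≈ 30.5.

σ₀² = 30.5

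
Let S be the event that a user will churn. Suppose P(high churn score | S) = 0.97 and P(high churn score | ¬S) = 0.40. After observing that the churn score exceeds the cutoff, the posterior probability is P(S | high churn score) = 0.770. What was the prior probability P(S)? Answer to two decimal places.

In odds form, posterior odds = prior odds × likelihood ratio, so prior odds = posterior odds ÷ LR.
Posterior odds = 0.770/(1−0.770) = 3.3478. LR = 0.97/0.40 = 2.4250.
Prior odds = 3.3478/2.4250 = 1.3805, so P(S) = 1.3805/(1+1.3805) ≈ 0.58.

P(S) = 0.58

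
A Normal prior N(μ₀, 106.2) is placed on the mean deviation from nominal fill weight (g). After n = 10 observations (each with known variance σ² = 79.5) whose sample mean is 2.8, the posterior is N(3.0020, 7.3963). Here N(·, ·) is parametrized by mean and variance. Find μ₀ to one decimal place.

The posterior mean is a precision-weighted average: μ_n = (τ₀μ₀ + τ_data·x̄)/(τ₀+τ_data), with τ₀=1/σ₀² and τ_data=n/σ².
Here τ₀ = 1/106.2 = 0.009416 and τ_data = 10/79.5 = 0.125786, so τ_n = 0.135202.
Rearranging for μ₀: μ₀ = (μ_n·τ_n − τ_data·x̄)/τ₀ = (3.0020·0.135202 − 0.125786·2.8) / 0.009416 = 0.053676/0.009416 ≈ 5.7.

μ₀ = 5.7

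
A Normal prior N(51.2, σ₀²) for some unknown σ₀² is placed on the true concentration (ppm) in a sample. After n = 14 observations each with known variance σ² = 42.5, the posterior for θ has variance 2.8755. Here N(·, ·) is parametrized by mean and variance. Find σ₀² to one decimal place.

σ₀² = 54.5

For the Normal–Normal model with known σ², precisions add: τ_n = τ₀ + n/σ².
So 1/σ₀² = 1/2.8755 − 14/42.5 = 0.347766 − 0.329412 = 0.018354.
Hence σ₀² = 1/0.018354 ≈ 54.5.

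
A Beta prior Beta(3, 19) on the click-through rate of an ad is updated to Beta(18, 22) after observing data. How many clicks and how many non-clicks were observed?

A Beta(α, β) prior with s successes and f failures in binomial data gives a Beta(α+s, β+f) posterior.
So s = 18 − 3 = 15 and f = 22 − 19 = 3.

15 clicks and 3 non-clicks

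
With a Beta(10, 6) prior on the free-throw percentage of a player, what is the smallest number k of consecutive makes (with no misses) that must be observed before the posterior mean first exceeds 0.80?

k = 15

After k makes and 0 misses the posterior is Beta(10+k, 6), with mean (10+k)/(10+6+k).
Set (10+k)/(16+k) > 0.80 and solve: k > (0.80·16 − 10)/(1 − 0.80) = 14.000.
The smallest integer exceeding 14.000 is 15, and checking k=15: (25)/(31) = 0.8065 > 0.80.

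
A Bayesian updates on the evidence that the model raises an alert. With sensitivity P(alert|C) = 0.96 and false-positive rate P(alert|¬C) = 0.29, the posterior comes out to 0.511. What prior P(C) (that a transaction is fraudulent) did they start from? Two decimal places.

P(C) = 0.24

Bayes' rule in odds form gives O(C|E) = O(C)·[P(E|C)/P(E|¬C)], hence O(C) = O(C|E)/LR.
Posterior odds = 0.511/(1−0.511) = 1.0450. LR = 0.96/0.29 = 3.3103.
Prior odds = 1.0450/3.3103 = 0.3157, so P(C) = 0.3157/(1+0.3157) ≈ 0.24.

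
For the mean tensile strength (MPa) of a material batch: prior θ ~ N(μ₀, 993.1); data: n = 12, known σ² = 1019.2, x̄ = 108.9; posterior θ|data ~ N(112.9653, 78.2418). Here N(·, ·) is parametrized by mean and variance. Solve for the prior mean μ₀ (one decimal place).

The posterior mean is a precision-weighted average: μ_n = (τ₀μ₀ + τ_data·x̄)/(τ₀+τ_data), with τ₀=1/σ₀² and τ_data=n/σ².
Here τ₀ = 1/993.1 = 0.001007 and τ_data = 12/1019.2 = 0.011774, so τ_n = 0.012781.
Rearranging for μ₀: μ₀ = (μ_n·τ_n − τ_data·x̄)/τ₀ = (112.9653·0.012781 − 0.011774·108.9) / 0.001007 = 0.161621/0.001007 ≈ 160.5.

μ₀ = 160.5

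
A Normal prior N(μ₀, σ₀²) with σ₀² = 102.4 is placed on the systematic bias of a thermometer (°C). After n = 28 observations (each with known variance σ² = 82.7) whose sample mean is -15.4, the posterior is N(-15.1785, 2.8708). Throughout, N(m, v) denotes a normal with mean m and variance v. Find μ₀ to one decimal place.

μ₀ = -7.5

The posterior mean is a precision-weighted average: μ_n = (τ₀μ₀ + τ_data·x̄)/(τ₀+τ_data), with τ₀=1/σ₀² and τ_data=n/σ².
Here τ₀ = 1/102.4 = 0.009766 and τ_data = 28/82.7 = 0.338573, so τ_n = 0.348339.
Rearranging for μ₀: μ₀ = (μ_n·τ_n − τ_data·x̄)/τ₀ = (-15.1785·0.348339 − 0.338573·-15.4) / 0.009766 = -0.073239/0.009766 ≈ -7.5.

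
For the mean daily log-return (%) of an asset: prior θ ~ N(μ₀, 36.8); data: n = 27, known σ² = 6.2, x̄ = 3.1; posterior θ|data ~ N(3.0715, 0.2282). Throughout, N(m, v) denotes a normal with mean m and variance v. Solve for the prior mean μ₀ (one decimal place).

μ₀ = -1.5

The posterior mean is a precision-weighted average: μ_n = (τ₀μ₀ + τ_data·x̄)/(τ₀+τ_data), with τ₀=1/σ₀² and τ_data=n/σ².
Here τ₀ = 1/36.8 = 0.027174 and τ_data = 27/6.2 = 4.354839, so τ_n = 4.382013.
Rearranging for μ₀: μ₀ = (μ_n·τ_n − τ_data·x̄)/τ₀ = (3.0715·4.382013 − 4.354839·3.1) / 0.027174 = -0.040648/0.027174 ≈ -1.5.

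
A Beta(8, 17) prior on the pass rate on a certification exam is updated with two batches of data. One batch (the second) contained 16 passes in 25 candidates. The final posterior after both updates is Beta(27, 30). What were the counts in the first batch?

Sequential conjugate updates are equivalent to a single update on the pooled data, so total successes = posterior α − prior α and total failures = posterior β − prior β.
Total across both batches: 27−8=19 passes, 30−17=13 failures.
Subtract the second batch: 19−16=3 passes and 13−9=4 failures.

3 passes and 4 failures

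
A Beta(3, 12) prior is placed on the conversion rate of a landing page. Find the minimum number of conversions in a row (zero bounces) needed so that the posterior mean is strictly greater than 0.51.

After k conversions and 0 bounces the posterior is Beta(3+k, 12), with mean (3+k)/(3+12+k).
Set (3+k)/(15+k) > 0.51 and solve: k > (0.51·15 − 3)/(1 − 0.51) = 9.490.
The smallest integer exceeding 9.490 is 10.

k = 10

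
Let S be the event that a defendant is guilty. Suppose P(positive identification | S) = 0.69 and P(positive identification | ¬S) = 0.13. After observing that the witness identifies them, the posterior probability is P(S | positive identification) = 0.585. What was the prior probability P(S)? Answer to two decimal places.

P(S) = 0.21

Bayes' rule in odds form gives O(S|E) = O(S)·[P(E|S)/P(E|¬S)], hence O(S) = O(S|E)/LR.
Posterior odds = 0.585/(1−0.585) = 1.4096. LR = 0.69/0.13 = 5.3077.
Prior odds = 1.4096/5.3077 = 0.2656, so P(S) = 0.2656/(1+0.2656) ≈ 0.21.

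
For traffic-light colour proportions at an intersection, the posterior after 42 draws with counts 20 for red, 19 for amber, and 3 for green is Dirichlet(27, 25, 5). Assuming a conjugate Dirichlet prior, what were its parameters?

For a Dirichlet(α) prior with multinomial counts c, the posterior is Dirichlet(α + c) componentwise.
Subtract each count from the matching posterior parameter: 27−20=7, 25−19=6, 5−3=2.

Dirichlet(7, 6, 2)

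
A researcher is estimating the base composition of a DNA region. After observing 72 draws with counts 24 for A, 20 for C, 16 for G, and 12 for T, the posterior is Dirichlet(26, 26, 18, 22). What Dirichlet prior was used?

For a Dirichlet(α) prior with multinomial counts c, the posterior is Dirichlet(α + c) componentwise.
Subtract each count from the matching posterior parameter: 26−24=2, 26−20=6, 18−16=2, 22−12=10.

Dirichlet(2, 6, 2, 10)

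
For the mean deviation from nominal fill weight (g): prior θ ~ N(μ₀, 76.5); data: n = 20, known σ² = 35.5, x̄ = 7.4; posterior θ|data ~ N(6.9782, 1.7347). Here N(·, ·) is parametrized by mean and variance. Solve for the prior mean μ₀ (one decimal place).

μ₀ = -11.2

With known observation variance, the Normal–Normal posterior has precision τ_n = τ₀ + n/σ² and mean μ_n = (τ₀μ₀ + (n/σ²)x̄)/τ_n.
Here τ₀ = 1/76.5 = 0.013072 and τ_data = 20/35.5 = 0.563380, so τ_n = 0.576452.
Rearranging for μ₀: μ₀ = (μ_n·τ_n − τ_data·x̄)/τ₀ = (6.9782·0.576452 − 0.563380·7.4) / 0.013072 = -0.146415/0.013072 ≈ -11.2.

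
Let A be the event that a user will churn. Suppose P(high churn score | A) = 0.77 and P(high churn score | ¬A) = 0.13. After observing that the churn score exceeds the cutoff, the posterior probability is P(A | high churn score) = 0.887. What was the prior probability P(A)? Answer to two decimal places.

In odds form, posterior odds = prior odds × likelihood ratio, so prior odds = posterior odds ÷ LR.
Posterior odds = 0.887/(1−0.887) = 7.8496. LR = 0.77/0.13 = 5.9231.
Prior odds = 7.8496/5.9231 = 1.3253, so P(A) = 1.3253/(1+1.3253) ≈ 0.57.

P(A) = 0.57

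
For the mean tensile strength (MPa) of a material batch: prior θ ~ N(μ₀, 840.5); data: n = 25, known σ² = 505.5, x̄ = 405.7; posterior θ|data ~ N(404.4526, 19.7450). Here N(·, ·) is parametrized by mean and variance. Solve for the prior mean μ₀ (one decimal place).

With known observation variance, the Normal–Normal posterior has precision τ_n = τ₀ + n/σ² and mean μ_n = (τ₀μ₀ + (n/σ²)x̄)/τ_n.
Here τ₀ = 1/840.5 = 0.001190 and τ_data = 25/505.5 = 0.049456, so τ_n = 0.050646.
Rearranging for μ₀: μ₀ = (μ_n·τ_n − τ_data·x̄)/τ₀ = (404.4526·0.050646 − 0.049456·405.7) / 0.001190 = 0.419607/0.001190 ≈ 352.6.

μ₀ = 352.6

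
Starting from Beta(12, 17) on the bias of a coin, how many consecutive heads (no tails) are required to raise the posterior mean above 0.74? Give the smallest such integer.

k = 37

After k heads and 0 tails the posterior is Beta(12+k, 17), with mean (12+k)/(12+17+k).
Set (12+k)/(29+k) > 0.74 and solve: k > (0.74·29 − 12)/(1 − 0.74) = 36.385.
The smallest integer exceeding 36.385 is 37.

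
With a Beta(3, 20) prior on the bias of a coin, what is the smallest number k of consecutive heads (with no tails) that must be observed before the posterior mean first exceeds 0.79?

After k heads and 0 tails the posterior is Beta(3+k, 20), with mean (3+k)/(3+20+k).
Set (3+k)/(23+k) > 0.79 and solve: k > (0.79·23 − 3)/(1 − 0.79) = 72.238.
The smallest integer exceeding 72.238 is 73.

k = 73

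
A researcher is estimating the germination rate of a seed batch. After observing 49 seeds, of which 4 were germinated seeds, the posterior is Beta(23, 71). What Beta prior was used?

Beta(19, 26)

A Beta(α, β) prior with s successes and f failures in binomial data gives a Beta(α+s, β+f) posterior.
So α = 23 − 4 = 19 and β = 71 − 45 = 26.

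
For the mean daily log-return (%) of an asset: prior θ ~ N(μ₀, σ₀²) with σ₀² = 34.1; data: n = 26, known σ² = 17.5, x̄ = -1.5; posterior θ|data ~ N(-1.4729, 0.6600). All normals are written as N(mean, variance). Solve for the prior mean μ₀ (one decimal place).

μ₀ = -0.1

The posterior mean is a precision-weighted average: μ_n = (τ₀μ₀ + τ_data·x̄)/(τ₀+τ_data), with τ₀=1/σ₀² and τ_data=n/σ².
Here τ₀ = 1/34.1 = 0.029326 and τ_data = 26/17.5 = 1.485714, so τ_n = 1.515040.
Rearranging for μ₀: μ₀ = (μ_n·τ_n − τ_data·x̄)/τ₀ = (-1.4729·1.515040 − 1.485714·-1.5) / 0.029326 = -0.002931/0.029326 ≈ -0.1.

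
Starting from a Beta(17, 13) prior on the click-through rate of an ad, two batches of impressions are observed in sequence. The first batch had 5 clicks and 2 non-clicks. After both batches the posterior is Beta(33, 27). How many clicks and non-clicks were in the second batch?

11 clicks and 12 non-clicks

Sequential conjugate updates are equivalent to a single update on the pooled data, so total successes = posterior α − prior α and total failures = posterior β − prior β.
Total across both batches: 33−17=16 clicks, 27−13=14 non-clicks.
Subtract the first batch: 16−5=11 clicks and 14−2=12 non-clicks.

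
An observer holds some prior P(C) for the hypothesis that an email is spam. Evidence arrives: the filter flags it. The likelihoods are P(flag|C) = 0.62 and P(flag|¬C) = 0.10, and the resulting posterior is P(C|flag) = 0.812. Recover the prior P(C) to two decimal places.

Bayes' rule in odds form gives O(C|E) = O(C)·[P(E|C)/P(E|¬C)], hence O(C) = O(C|E)/LR.
Posterior odds = 0.812/(1−0.812) = 4.3191. LR = 0.62/0.10 = 6.2000.
Prior odds = 4.3191/6.2000 = 0.6966, so P(C) = 0.6966/(1+0.6966) ≈ 0.41.

P(C) = 0.41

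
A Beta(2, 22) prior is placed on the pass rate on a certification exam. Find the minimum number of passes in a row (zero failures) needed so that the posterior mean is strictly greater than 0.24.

k = 5

After k passes and 0 failures the posterior is Beta(2+k, 22), with mean (2+k)/(2+22+k).
Set (2+k)/(24+k) > 0.24 and solve: k > (0.24·24 − 2)/(1 − 0.24) = 4.947.
The smallest integer exceeding 4.947 is 5.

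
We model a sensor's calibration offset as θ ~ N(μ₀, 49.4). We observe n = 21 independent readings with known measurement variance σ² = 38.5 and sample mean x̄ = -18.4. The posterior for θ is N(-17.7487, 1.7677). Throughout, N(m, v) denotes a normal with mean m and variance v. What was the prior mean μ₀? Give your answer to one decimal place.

μ₀ = -0.2

With known observation variance, the Normal–Normal posterior has precision τ_n = τ₀ + n/σ² and mean μ_n = (τ₀μ₀ + (n/σ²)x̄)/τ_n.
Here τ₀ = 1/49.4 = 0.020243 and τ_data = 21/38.5 = 0.545455, so τ_n = 0.565698.
Rearranging for μ₀: μ₀ = (μ_n·τ_n − τ_data·x̄)/τ₀ = (-17.7487·0.565698 − 0.545455·-18.4) / 0.020243 = -0.004032/0.020243 ≈ -0.2.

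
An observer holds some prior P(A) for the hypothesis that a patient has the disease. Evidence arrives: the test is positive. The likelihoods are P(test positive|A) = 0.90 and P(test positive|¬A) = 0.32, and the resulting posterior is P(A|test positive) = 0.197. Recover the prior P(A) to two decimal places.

Bayes' rule in odds form gives O(A|E) = O(A)·[P(E|A)/P(E|¬A)], hence O(A) = O(A|E)/LR.
Posterior odds = 0.197/(1−0.197) = 0.2453. LR = 0.90/0.32 = 2.8125.
Prior odds = 0.2453/2.8125 = 0.0872, so P(A) = 0.0872/(1+0.0872) ≈ 0.08.

P(A) = 0.08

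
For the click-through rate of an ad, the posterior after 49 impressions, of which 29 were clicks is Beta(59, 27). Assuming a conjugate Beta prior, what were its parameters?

Beta is conjugate to the binomial likelihood: posterior = Beta(α+s, β+f).
Subtract the data counts: 59−29=30, 27−20=7.

Beta(30, 7)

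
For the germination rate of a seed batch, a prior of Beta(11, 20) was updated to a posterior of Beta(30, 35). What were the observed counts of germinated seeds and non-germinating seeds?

Under Beta–binomial conjugacy the posterior parameters are (α+s, β+f).
So s = 30 − 11 = 19 and f = 35 − 20 = 15.

19 germinated seeds and 15 non-germinating seeds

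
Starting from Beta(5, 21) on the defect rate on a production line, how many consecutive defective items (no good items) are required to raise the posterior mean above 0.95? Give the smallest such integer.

k = 395

After k defective items and 0 good items the posterior is Beta(5+k, 21), with mean (5+k)/(5+21+k).
Set (5+k)/(26+k) > 0.95 and solve: k > (0.95·26 − 5)/(1 − 0.95) = 394.000.
The smallest integer exceeding 394.000 is 395.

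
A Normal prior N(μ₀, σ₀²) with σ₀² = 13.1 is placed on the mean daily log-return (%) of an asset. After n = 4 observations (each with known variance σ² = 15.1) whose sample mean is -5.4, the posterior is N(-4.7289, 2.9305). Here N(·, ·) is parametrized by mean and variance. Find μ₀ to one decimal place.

μ₀ = -2.4

With known observation variance, the Normal–Normal posterior has precision τ_n = τ₀ + n/σ² and mean μ_n = (τ₀μ₀ + (n/σ²)x̄)/τ_n.
Here τ₀ = 1/13.1 = 0.076336 and τ_data = 4/15.1 = 0.264901, so τ_n = 0.341237.
Rearranging for μ₀: μ₀ = (μ_n·τ_n − τ_data·x̄)/τ₀ = (-4.7289·0.341237 − 0.264901·-5.4) / 0.076336 = -0.183210/0.076336 ≈ -2.4.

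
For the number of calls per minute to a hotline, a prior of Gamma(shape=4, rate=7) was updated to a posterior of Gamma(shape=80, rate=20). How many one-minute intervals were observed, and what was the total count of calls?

n = 13 one-minute intervals with total 76 calls

Gamma–Poisson conjugacy: posterior shape = α + Σxᵢ, posterior rate = β + n.
Matching: Σxᵢ = 80 − 4 = 76 and n = 20 − 7 = 13.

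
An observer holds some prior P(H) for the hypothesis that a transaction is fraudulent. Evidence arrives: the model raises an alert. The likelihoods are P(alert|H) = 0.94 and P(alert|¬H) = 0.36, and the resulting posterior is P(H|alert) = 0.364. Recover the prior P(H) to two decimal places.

In odds form, posterior odds = prior odds × likelihood ratio, so prior odds = posterior odds ÷ LR.
Posterior odds = 0.364/(1−0.364) = 0.5723. LR = 0.94/0.36 = 2.6111.
Prior odds = 0.5723/2.6111 = 0.2192, so P(H) = 0.2192/(1+0.2192) ≈ 0.18.

P(H) = 0.18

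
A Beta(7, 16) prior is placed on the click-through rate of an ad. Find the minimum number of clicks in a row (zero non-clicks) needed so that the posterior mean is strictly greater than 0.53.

After k clicks and 0 non-clicks the posterior is Beta(7+k, 16), with mean (7+k)/(7+16+k).
Set (7+k)/(23+k) > 0.53 and solve: k > (0.53·23 − 7)/(1 − 0.53) = 11.043.
The smallest integer exceeding 11.043 is 12, and checking k=12: (19)/(35) = 0.5429 > 0.53.

k = 12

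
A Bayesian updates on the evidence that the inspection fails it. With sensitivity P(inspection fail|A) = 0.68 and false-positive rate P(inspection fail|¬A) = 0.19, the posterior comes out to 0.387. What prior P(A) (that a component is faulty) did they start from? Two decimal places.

P(A) = 0.15

In odds form, posterior odds = prior odds × likelihood ratio, so prior odds = posterior odds ÷ LR.
Posterior odds = 0.387/(1−0.387) = 0.6313. LR = 0.68/0.19 = 3.5789.
Prior odds = 0.6313/3.5789 = 0.1764, so P(A) = 0.1764/(1+0.1764) ≈ 0.15.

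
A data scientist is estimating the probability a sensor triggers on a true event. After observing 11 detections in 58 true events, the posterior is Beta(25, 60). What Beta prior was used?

Beta(14, 13)

Beta is conjugate to the binomial likelihood: posterior = Beta(a+s, b+f).
So a = 25 − 11 = 14 and b = 60 − 47 = 13.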